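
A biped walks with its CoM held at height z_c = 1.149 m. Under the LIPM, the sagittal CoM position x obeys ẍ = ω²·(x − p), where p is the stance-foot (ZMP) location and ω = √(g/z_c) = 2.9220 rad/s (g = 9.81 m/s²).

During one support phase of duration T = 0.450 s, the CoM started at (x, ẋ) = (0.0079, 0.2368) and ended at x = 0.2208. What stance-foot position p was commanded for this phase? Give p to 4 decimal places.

ωT = 2.9220·0.450 = 1.314900; cosh(ωT) = 1.996440, sinh(ωT) = 1.727939
x(T) = p + (x₀−p)·cosh(ωT) + (ẋ₀/ω)·sinh(ωT) ⇒ p·(1 − cosh) = x(T) − x₀·cosh − (ẋ₀/ω)·sinh
numerator   = 0.2208 − (0.0079)·1.996440 − (0.2368/2.9220)·1.727939 = 0.064995
denominator = 1 − 1.996440 = -0.996440
p = 0.064995 / -0.996440 = -0.0652

p = -0.0652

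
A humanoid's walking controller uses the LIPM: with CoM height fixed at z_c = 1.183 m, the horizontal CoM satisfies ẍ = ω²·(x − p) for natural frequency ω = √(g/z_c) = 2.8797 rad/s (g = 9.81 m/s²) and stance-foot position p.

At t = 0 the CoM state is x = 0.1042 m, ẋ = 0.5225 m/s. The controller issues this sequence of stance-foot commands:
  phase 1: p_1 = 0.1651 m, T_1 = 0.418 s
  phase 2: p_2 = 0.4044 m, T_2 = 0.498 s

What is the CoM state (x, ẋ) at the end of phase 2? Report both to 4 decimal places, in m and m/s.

x = 0.7079, ẋ = 1.0882

phase 1: p=0.1651, T=0.418, ωT=1.203715, cosh=1.816275, sinh=1.516198; start (x,ẋ)=(0.104200, 0.522500) → end (x,ẋ)=(0.329592, 0.683103)
phase 2: p=0.4044, T=0.498, ωT=1.434091, cosh=2.217080, sinh=1.978748; start (x,ẋ)=(0.329592, 0.683103) → end (x,ẋ)=(0.707929, 1.088219)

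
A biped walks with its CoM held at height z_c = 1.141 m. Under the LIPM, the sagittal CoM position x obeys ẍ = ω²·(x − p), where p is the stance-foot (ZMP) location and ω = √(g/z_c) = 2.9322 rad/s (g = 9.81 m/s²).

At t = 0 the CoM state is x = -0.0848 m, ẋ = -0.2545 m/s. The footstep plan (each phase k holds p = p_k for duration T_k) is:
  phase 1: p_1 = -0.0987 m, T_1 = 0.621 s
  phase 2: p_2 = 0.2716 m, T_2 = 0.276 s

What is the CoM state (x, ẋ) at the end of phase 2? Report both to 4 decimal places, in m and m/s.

x = -0.7289, ẋ = -2.4714

phase 1: p=-0.0987, T=0.621, ωT=1.820896, cosh=3.169636, sinh=3.007756; start (x,ẋ)=(-0.084800, -0.254500) → end (x,ẋ)=(-0.315700, -0.684084)
phase 2: p=0.2716, T=0.276, ωT=0.809287, cosh=1.345741, sinh=0.900565; start (x,ẋ)=(-0.315700, -0.684084) → end (x,ẋ)=(-0.728856, -2.471446)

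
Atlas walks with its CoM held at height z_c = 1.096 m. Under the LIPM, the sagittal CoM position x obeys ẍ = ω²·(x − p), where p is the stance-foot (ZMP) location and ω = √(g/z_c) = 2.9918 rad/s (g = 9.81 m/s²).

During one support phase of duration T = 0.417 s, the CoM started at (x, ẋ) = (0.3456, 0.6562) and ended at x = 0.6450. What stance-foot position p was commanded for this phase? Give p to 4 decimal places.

p = 0.4032

ωT = 2.9918·0.417 = 1.247581; cosh(ωT) = 1.884554, sinh(ωT) = 1.597355
x(T) = p + (x₀−p)·cosh(ωT) + (ẋ₀/ω)·sinh(ωT) ⇒ p·(1 − cosh) = x(T) − x₀·cosh − (ẋ₀/ω)·sinh
numerator   = 0.6450 − (0.3456)·1.884554 − (0.6562/2.9918)·1.597355 = -0.356654
denominator = 1 − 1.884554 = -0.884554
p = -0.356654 / -0.884554 = 0.4032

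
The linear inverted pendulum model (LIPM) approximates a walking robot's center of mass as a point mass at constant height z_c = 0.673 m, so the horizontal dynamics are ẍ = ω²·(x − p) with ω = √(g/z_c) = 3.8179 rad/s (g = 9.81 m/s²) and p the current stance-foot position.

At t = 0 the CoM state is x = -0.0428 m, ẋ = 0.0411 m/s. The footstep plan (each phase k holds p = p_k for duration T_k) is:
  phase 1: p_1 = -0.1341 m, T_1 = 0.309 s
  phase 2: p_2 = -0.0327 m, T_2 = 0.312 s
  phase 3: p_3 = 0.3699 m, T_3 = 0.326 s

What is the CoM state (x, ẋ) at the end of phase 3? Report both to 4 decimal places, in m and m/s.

phase 1: p=-0.1341, T=0.309, ωT=1.179731, cosh=1.780430, sinh=1.473069; start (x,ẋ)=(-0.042800, 0.041100) → end (x,ẋ)=(0.044311, 0.586650)
phase 2: p=-0.0327, T=0.312, ωT=1.191185, cosh=1.797420, sinh=1.493559; start (x,ẋ)=(0.044311, 0.586650) → end (x,ẋ)=(0.335218, 1.493592)
phase 3: p=0.3699, T=0.326, ωT=1.244635, cosh=1.879857, sinh=1.591811; start (x,ẋ)=(0.335218, 1.493592) → end (x,ẋ)=(0.927431, 2.596963)

x = 0.9274, ẋ = 2.5970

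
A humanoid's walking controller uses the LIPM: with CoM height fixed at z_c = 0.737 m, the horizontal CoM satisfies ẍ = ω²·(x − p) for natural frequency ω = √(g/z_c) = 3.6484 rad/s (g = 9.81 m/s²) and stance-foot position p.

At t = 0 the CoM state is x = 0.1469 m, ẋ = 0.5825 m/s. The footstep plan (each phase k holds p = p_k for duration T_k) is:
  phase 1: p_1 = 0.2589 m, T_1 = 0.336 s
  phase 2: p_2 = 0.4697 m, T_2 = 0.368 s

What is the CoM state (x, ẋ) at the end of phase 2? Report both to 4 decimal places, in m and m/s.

phase 1: p=0.2589, T=0.336, ωT=1.225862, cosh=1.850304, sinh=1.556799; start (x,ẋ)=(0.146900, 0.582500) → end (x,ẋ)=(0.300223, 0.441661)
phase 2: p=0.4697, T=0.368, ωT=1.342611, cosh=2.045096, sinh=1.783933; start (x,ẋ)=(0.300223, 0.441661) → end (x,ẋ)=(0.339059, -0.199801)

x = 0.3391, ẋ = -0.1998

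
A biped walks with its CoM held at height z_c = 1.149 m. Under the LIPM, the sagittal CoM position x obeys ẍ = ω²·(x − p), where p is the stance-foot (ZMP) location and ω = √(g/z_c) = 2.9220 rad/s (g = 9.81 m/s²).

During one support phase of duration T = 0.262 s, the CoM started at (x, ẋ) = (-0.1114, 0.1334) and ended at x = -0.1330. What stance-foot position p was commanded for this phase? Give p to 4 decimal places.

p = 0.0838

ωT = 2.9220·0.262 = 0.765564; cosh(ωT) = 1.307639, sinh(ωT) = 0.842568
x(T) = p + (x₀−p)·cosh(ωT) + (ẋ₀/ω)·sinh(ωT) ⇒ p·(1 − cosh) = x(T) − x₀·cosh − (ẋ₀/ω)·sinh
numerator   = -0.1330 − (-0.1114)·1.307639 − (0.1334/2.9220)·0.842568 = -0.025795
denominator = 1 − 1.307639 = -0.307639
p = -0.025795 / -0.307639 = 0.0838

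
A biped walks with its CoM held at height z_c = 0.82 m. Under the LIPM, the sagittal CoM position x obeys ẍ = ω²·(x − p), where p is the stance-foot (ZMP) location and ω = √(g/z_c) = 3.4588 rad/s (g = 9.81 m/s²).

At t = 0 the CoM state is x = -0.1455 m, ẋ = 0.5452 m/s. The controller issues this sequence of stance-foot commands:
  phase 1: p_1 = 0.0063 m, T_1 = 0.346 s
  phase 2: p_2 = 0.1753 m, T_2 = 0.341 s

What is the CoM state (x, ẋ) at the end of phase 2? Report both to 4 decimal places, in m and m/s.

phase 1: p=0.0063, T=0.346, ωT=1.196745, cosh=1.805752, sinh=1.503575; start (x,ẋ)=(-0.145500, 0.545200) → end (x,ẋ)=(-0.030809, 0.195050)
phase 2: p=0.1753, T=0.341, ωT=1.179451, cosh=1.780017, sinh=1.472570; start (x,ẋ)=(-0.030809, 0.195050) → end (x,ẋ)=(-0.108536, -0.702589)

x = -0.1085, ẋ = -0.7026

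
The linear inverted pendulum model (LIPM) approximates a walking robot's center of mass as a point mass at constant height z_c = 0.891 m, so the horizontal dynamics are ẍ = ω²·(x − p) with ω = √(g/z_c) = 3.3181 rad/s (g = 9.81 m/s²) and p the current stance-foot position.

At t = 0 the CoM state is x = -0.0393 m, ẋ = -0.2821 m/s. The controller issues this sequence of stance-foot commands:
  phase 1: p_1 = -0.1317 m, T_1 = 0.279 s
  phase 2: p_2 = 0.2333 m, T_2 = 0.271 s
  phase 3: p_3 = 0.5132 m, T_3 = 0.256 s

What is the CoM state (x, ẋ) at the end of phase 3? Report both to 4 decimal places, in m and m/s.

phase 1: p=-0.1317, T=0.279, ωT=0.925750, cosh=1.459997, sinh=1.063763; start (x,ẋ)=(-0.039300, -0.282100) → end (x,ẋ)=(-0.087236, -0.085724)
phase 2: p=0.2333, T=0.271, ωT=0.899205, cosh=1.432271, sinh=1.025378; start (x,ẋ)=(-0.087236, -0.085724) → end (x,ẋ)=(-0.252285, -1.213340)
phase 3: p=0.5132, T=0.256, ωT=0.849434, cosh=1.382990, sinh=0.955332; start (x,ẋ)=(-0.252285, -1.213340) → end (x,ẋ)=(-0.894797, -4.104539)

x = -0.8948, ẋ = -4.1045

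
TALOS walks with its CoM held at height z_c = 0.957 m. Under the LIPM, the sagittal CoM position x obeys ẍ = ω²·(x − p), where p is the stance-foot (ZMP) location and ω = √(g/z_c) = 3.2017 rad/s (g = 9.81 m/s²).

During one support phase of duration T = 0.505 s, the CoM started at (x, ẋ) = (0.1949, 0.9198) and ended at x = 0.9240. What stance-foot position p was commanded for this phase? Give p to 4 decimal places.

p = 0.1739

ωT = 3.2017·0.505 = 1.616859; cosh(ωT) = 2.617881, sinh(ωT) = 2.419360
x(T) = p + (x₀−p)·cosh(ωT) + (ẋ₀/ω)·sinh(ωT) ⇒ p·(1 − cosh) = x(T) − x₀·cosh − (ẋ₀/ω)·sinh
numerator   = 0.9240 − (0.1949)·2.617881 − (0.9198/3.2017)·2.419360 = -0.281271
denominator = 1 − 2.617881 = -1.617881
p = -0.281271 / -1.617881 = 0.1739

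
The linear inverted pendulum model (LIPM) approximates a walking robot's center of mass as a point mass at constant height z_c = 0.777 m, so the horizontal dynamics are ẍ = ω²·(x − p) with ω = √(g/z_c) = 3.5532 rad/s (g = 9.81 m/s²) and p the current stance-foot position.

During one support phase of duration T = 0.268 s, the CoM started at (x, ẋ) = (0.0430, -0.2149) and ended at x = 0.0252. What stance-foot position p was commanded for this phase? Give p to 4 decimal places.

p = -0.0571

ωT = 3.5532·0.268 = 0.952258; cosh(ωT) = 1.488711, sinh(ωT) = 1.102842
x(T) = p + (x₀−p)·cosh(ωT) + (ẋ₀/ω)·sinh(ωT) ⇒ p·(1 − cosh) = x(T) − x₀·cosh − (ẋ₀/ω)·sinh
numerator   = 0.0252 − (0.0430)·1.488711 − (-0.2149/3.5532)·1.102842 = 0.027886
denominator = 1 − 1.488711 = -0.488711
p = 0.027886 / -0.488711 = -0.0571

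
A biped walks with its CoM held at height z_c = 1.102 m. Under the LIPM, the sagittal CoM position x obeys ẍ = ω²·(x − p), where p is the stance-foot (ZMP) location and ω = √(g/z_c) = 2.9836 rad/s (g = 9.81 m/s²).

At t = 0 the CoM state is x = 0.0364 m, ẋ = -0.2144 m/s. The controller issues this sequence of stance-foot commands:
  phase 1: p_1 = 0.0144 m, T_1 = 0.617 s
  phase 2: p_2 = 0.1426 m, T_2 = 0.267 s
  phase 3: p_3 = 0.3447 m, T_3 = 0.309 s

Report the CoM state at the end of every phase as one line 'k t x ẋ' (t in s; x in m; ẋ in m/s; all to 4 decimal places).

1 0.6170 -0.1353 -0.4910
2 0.8840 -0.3736 -1.3877
3 1.1930 -1.1933 -4.2882

phase 1: p=0.0144, T=0.617, ωT=1.840881, cosh=3.230383, sinh=3.071706; start (x,ẋ)=(0.036400, -0.214400) → end (x,ẋ)=(-0.135263, -0.490970)
phase 2: p=0.1426, T=0.267, ωT=0.796621, cosh=1.334442, sinh=0.883592; start (x,ẋ)=(-0.135263, -0.490970) → end (x,ẋ)=(-0.373592, -1.387696)
phase 3: p=0.3447, T=0.309, ωT=0.921932, cosh=1.455947, sinh=1.058197; start (x,ẋ)=(-0.373592, -1.387696) → end (x,ẋ)=(-1.193271, -4.288231)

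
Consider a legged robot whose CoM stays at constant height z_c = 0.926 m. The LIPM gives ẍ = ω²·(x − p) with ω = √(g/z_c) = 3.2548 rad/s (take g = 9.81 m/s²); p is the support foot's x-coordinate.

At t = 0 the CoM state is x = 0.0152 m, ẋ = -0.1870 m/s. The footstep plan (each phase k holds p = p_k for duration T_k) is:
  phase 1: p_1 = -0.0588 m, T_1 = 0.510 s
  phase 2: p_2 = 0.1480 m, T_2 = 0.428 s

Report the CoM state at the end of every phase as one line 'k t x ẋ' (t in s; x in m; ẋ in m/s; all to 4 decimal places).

1 0.5100 -0.0028 0.1009
2 0.9380 -0.1158 -0.7116

phase 1: p=-0.0588, T=0.510, ωT=1.659948, cosh=2.724593, sinh=2.534444; start (x,ẋ)=(0.015200, -0.187000) → end (x,ẋ)=(-0.002793, 0.100935)
phase 2: p=0.1480, T=0.428, ωT=1.393054, cosh=2.137724, sinh=1.889408; start (x,ẋ)=(-0.002793, 0.100935) → end (x,ẋ)=(-0.115761, -0.711552)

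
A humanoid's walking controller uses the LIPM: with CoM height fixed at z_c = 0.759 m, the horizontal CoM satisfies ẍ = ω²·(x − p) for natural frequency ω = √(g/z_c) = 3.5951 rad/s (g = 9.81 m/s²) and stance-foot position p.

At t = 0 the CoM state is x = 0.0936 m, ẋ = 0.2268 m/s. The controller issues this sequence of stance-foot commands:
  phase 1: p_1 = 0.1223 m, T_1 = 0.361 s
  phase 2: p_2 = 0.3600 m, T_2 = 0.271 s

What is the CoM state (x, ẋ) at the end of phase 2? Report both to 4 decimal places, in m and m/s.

x = 0.1623, ẋ = -0.3541

phase 1: p=0.1223, T=0.361, ωT=1.297831, cosh=1.967235, sinh=1.694112; start (x,ẋ)=(0.093600, 0.226800) → end (x,ẋ)=(0.172715, 0.271372)
phase 2: p=0.3600, T=0.271, ωT=0.974272, cosh=1.513353, sinh=1.135886; start (x,ẋ)=(0.172715, 0.271372) → end (x,ẋ)=(0.162312, -0.354121)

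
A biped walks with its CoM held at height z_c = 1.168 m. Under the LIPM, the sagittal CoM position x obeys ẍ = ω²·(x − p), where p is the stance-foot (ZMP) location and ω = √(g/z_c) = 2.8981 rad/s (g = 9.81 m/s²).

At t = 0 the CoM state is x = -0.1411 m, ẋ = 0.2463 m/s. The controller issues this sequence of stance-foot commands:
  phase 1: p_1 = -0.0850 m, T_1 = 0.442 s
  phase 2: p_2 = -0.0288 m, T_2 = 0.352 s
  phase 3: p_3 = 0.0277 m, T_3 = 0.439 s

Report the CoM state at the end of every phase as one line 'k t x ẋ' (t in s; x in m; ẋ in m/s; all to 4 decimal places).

phase 1: p=-0.0850, T=0.442, ωT=1.280960, cosh=1.938933, sinh=1.661162; start (x,ẋ)=(-0.141100, 0.246300) → end (x,ẋ)=(-0.052597, 0.207482)
phase 2: p=-0.0288, T=0.352, ωT=1.020131, cosh=1.567053, sinh=1.206505; start (x,ẋ)=(-0.052597, 0.207482) → end (x,ẋ)=(0.020285, 0.241925)
phase 3: p=0.0277, T=0.439, ωT=1.272266, cosh=1.924563, sinh=1.644367; start (x,ẋ)=(0.020285, 0.241925) → end (x,ẋ)=(0.150696, 0.430263)

1 0.4420 -0.0526 0.2075
2 0.7940 0.0203 0.2419
3 1.2330 0.1507 0.4303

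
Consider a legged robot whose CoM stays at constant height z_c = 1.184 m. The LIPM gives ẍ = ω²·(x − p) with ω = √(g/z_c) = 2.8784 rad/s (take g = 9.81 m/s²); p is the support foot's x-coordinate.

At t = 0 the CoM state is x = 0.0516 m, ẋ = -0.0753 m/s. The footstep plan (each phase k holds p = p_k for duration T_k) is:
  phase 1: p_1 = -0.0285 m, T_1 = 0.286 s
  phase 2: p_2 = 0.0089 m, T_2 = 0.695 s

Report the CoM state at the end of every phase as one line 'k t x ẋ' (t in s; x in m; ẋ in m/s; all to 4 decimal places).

1 0.2860 0.0563 0.1097
2 0.9810 0.3254 0.9075

phase 1: p=-0.0285, T=0.286, ωT=0.823222, cosh=1.358421, sinh=0.919407; start (x,ẋ)=(0.051600, -0.075300) → end (x,ẋ)=(0.056258, 0.109689)
phase 2: p=0.0089, T=0.695, ωT=2.000488, cosh=3.763966, sinh=3.628697; start (x,ẋ)=(0.056258, 0.109689) → end (x,ẋ)=(0.325433, 0.907508)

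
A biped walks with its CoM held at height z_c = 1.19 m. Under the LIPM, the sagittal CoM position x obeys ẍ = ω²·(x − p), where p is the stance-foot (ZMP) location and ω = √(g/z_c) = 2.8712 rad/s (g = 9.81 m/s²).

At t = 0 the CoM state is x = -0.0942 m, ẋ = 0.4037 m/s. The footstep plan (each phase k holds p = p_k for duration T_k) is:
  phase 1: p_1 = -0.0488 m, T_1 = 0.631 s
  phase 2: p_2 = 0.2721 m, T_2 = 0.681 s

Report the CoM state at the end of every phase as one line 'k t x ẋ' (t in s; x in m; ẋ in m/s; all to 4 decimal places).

phase 1: p=-0.0488, T=0.631, ωT=1.811727, cosh=3.142191, sinh=2.978819; start (x,ẋ)=(-0.094200, 0.403700) → end (x,ẋ)=(0.227376, 0.880206)
phase 2: p=0.2721, T=0.681, ωT=1.955287, cosh=3.603736, sinh=3.462212; start (x,ẋ)=(0.227376, 0.880206) → end (x,ẋ)=(1.172316, 2.727444)

1 0.6310 0.2274 0.8802
2 1.3120 1.1723 2.7274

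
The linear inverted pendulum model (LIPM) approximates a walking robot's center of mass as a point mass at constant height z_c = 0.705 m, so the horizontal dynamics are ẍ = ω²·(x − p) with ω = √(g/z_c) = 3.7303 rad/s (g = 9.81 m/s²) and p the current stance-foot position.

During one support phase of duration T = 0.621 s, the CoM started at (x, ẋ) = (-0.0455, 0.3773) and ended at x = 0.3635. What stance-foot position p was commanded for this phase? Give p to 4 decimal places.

ωT = 3.7303·0.621 = 2.316516; cosh(ωT) = 5.119452, sinh(ωT) = 5.020835
x(T) = p + (x₀−p)·cosh(ωT) + (ẋ₀/ω)·sinh(ωT) ⇒ p·(1 − cosh) = x(T) − x₀·cosh − (ẋ₀/ω)·sinh
numerator   = 0.3635 − (-0.0455)·5.119452 − (0.3773/3.7303)·5.020835 = 0.088604
denominator = 1 − 5.119452 = -4.119452
p = 0.088604 / -4.119452 = -0.0215

p = -0.0215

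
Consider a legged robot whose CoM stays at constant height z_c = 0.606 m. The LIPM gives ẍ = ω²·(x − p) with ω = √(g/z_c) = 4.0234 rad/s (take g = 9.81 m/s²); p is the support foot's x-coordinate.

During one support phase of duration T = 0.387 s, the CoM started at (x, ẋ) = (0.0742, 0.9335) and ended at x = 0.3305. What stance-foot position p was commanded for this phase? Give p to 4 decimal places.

p = 0.2567

ωT = 4.0234·0.387 = 1.557056; cosh(ωT) = 2.477793, sinh(ωT) = 2.267038
x(T) = p + (x₀−p)·cosh(ωT) + (ẋ₀/ω)·sinh(ωT) ⇒ p·(1 − cosh) = x(T) − x₀·cosh − (ẋ₀/ω)·sinh
numerator   = 0.3305 − (0.0742)·2.477793 − (0.9335/4.0234)·2.267038 = -0.379345
denominator = 1 − 2.477793 = -1.477793
p = -0.379345 / -1.477793 = 0.2567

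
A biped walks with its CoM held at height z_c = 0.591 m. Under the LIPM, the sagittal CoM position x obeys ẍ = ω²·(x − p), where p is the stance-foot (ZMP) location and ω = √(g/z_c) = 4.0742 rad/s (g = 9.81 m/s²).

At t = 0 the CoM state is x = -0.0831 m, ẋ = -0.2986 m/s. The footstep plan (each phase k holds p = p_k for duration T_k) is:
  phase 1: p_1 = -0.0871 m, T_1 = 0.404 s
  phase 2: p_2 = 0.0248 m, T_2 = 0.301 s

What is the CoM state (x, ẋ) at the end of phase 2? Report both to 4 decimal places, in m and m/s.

phase 1: p=-0.0871, T=0.404, ωT=1.645977, cosh=2.689449, sinh=2.496625; start (x,ẋ)=(-0.083100, -0.298600) → end (x,ẋ)=(-0.259321, -0.762382)
phase 2: p=0.0248, T=0.301, ωT=1.226334, cosh=1.851038, sinh=1.557672; start (x,ẋ)=(-0.259321, -0.762382) → end (x,ẋ)=(-0.792597, -3.214307)

x = -0.7926, ẋ = -3.2143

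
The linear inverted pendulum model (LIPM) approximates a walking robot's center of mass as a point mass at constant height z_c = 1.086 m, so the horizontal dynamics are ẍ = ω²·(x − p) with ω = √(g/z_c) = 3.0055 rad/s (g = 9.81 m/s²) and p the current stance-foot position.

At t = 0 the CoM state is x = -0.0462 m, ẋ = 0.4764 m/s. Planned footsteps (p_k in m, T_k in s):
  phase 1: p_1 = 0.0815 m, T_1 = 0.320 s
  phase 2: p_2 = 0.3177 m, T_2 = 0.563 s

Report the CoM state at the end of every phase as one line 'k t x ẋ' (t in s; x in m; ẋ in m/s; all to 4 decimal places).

phase 1: p=0.0815, T=0.320, ωT=0.961760, cosh=1.499258, sinh=1.117039; start (x,ẋ)=(-0.046200, 0.476400) → end (x,ẋ)=(0.067106, 0.285525)
phase 2: p=0.3177, T=0.563, ωT=1.692096, cosh=2.807494, sinh=2.623361; start (x,ẋ)=(0.067106, 0.285525) → end (x,ẋ)=(-0.136620, -1.174204)

1 0.3200 0.0671 0.2855
2 0.8830 -0.1366 -1.1742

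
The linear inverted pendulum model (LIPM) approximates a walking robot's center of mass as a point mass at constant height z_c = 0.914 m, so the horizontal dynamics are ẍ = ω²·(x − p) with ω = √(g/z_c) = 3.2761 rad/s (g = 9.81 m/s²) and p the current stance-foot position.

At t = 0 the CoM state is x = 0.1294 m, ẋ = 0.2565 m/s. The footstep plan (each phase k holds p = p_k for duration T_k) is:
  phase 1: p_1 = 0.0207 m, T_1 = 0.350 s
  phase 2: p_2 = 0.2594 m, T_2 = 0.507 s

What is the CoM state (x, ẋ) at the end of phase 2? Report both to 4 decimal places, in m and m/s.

phase 1: p=0.0207, T=0.350, ωT=1.146635, cosh=1.732644, sinh=1.414940; start (x,ẋ)=(0.129400, 0.256500) → end (x,ẋ)=(0.319820, 0.948300)
phase 2: p=0.2594, T=0.507, ωT=1.660983, cosh=2.727217, sinh=2.537265; start (x,ẋ)=(0.319820, 0.948300) → end (x,ẋ)=(1.158616, 3.088453)

x = 1.1586, ẋ = 3.0885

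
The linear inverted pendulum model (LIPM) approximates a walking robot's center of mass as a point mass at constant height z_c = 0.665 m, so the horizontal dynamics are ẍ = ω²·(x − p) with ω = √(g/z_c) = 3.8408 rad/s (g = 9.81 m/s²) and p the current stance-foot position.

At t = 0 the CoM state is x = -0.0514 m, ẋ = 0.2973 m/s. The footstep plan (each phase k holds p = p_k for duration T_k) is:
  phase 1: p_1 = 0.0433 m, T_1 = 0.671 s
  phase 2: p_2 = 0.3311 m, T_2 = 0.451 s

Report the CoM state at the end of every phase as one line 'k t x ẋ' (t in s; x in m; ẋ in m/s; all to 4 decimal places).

phase 1: p=0.0433, T=0.671, ωT=2.577177, cosh=6.617960, sinh=6.541972; start (x,ẋ)=(-0.051400, 0.297300) → end (x,ẋ)=(-0.077035, -0.411951)
phase 2: p=0.3311, T=0.451, ωT=1.732201, cosh=2.914988, sinh=2.738093; start (x,ẋ)=(-0.077035, -0.411951) → end (x,ẋ)=(-1.152286, -5.492967)

1 0.6710 -0.0770 -0.4120
2 1.1220 -1.1523 -5.4930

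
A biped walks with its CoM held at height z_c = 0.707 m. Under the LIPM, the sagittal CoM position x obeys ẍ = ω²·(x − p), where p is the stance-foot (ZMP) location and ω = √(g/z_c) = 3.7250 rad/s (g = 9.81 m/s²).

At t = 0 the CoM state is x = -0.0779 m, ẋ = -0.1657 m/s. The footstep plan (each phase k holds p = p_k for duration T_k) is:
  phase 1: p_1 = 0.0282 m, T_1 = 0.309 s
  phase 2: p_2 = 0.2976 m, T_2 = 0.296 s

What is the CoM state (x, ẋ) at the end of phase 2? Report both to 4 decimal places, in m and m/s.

x = -0.8730, ẋ = -4.0033

phase 1: p=0.0282, T=0.309, ωT=1.151025, cosh=1.738872, sinh=1.422560; start (x,ẋ)=(-0.077900, -0.165700) → end (x,ẋ)=(-0.219574, -0.850359)
phase 2: p=0.2976, T=0.296, ωT=1.102600, cosh=1.671997, sinh=1.339990; start (x,ẋ)=(-0.219574, -0.850359) → end (x,ẋ)=(-0.873013, -4.003254)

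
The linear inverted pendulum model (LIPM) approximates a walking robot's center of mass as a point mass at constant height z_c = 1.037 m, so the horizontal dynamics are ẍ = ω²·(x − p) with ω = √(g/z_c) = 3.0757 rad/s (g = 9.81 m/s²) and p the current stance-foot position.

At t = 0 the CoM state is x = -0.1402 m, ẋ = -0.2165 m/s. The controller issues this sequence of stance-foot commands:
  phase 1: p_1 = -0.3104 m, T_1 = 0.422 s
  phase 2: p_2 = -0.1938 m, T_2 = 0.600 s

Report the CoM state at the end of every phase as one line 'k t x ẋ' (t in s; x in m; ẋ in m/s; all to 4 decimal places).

phase 1: p=-0.3104, T=0.422, ωT=1.297945, cosh=1.967429, sinh=1.694337; start (x,ẋ)=(-0.140200, -0.216500) → end (x,ẋ)=(-0.094809, 0.461010)
phase 2: p=-0.1938, T=0.600, ωT=1.845420, cosh=3.244359, sinh=3.086400; start (x,ẋ)=(-0.094809, 0.461010) → end (x,ẋ)=(0.589977, 2.435389)

1 0.4220 -0.0948 0.4610
2 1.0220 0.5900 2.4354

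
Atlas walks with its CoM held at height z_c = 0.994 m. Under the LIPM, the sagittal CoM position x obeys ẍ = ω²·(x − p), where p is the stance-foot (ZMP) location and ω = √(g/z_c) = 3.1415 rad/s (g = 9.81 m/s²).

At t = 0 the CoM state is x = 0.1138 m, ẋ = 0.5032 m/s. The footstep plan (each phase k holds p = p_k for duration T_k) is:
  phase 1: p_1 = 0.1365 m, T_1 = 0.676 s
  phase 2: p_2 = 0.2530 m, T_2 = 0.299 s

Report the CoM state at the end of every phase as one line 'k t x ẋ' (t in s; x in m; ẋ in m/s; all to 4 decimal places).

1 0.6760 0.7003 1.8400
2 0.9750 1.5473 4.2360

phase 1: p=0.1365, T=0.676, ωT=2.123654, cosh=4.240614, sinh=4.121021; start (x,ẋ)=(0.113800, 0.503200) → end (x,ẋ)=(0.700336, 1.839999)
phase 2: p=0.2530, T=0.299, ωT=0.939308, cosh=1.474555, sinh=1.083657; start (x,ẋ)=(0.700336, 1.839999) → end (x,ẋ)=(1.547327, 4.236049)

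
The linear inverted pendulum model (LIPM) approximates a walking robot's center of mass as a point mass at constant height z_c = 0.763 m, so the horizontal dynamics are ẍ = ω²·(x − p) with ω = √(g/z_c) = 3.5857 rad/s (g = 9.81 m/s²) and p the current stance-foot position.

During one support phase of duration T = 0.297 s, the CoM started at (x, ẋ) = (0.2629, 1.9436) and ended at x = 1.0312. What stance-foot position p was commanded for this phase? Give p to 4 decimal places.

ωT = 3.5857·0.297 = 1.064953; cosh(ωT) = 1.622723, sinh(ωT) = 1.277979
x(T) = p + (x₀−p)·cosh(ωT) + (ẋ₀/ω)·sinh(ωT) ⇒ p·(1 − cosh) = x(T) − x₀·cosh − (ẋ₀/ω)·sinh
numerator   = 1.0312 − (0.2629)·1.622723 − (1.9436/3.5857)·1.277979 = -0.088132
denominator = 1 − 1.622723 = -0.622723
p = -0.088132 / -0.622723 = 0.1415

p = 0.1415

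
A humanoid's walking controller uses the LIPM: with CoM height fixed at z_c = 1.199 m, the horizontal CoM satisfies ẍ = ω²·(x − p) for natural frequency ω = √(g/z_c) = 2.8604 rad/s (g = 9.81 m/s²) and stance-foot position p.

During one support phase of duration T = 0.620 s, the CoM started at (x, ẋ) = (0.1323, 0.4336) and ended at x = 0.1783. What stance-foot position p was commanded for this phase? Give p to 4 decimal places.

p = 0.3232

ωT = 2.8604·0.620 = 1.773448; cosh(ωT) = 3.030439, sinh(ωT) = 2.860692
x(T) = p + (x₀−p)·cosh(ωT) + (ẋ₀/ω)·sinh(ωT) ⇒ p·(1 − cosh) = x(T) − x₀·cosh − (ẋ₀/ω)·sinh
numerator   = 0.1783 − (0.1323)·3.030439 − (0.4336/2.8604)·2.860692 = -0.656271
denominator = 1 − 3.030439 = -2.030439
p = -0.656271 / -2.030439 = 0.3232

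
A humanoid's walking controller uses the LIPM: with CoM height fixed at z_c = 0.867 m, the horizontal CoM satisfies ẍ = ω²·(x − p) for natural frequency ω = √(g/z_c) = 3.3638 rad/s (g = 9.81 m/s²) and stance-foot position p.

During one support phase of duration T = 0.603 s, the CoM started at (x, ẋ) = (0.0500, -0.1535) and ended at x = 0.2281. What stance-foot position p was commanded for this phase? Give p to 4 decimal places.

p = -0.0716

ωT = 3.3638·0.603 = 2.028371; cosh(ωT) = 3.866623, sinh(ωT) = 3.735073
x(T) = p + (x₀−p)·cosh(ωT) + (ẋ₀/ω)·sinh(ωT) ⇒ p·(1 − cosh) = x(T) − x₀·cosh − (ẋ₀/ω)·sinh
numerator   = 0.2281 − (0.0500)·3.866623 − (-0.1535/3.3638)·3.735073 = 0.205211
denominator = 1 − 3.866623 = -2.866623
p = 0.205211 / -2.866623 = -0.0716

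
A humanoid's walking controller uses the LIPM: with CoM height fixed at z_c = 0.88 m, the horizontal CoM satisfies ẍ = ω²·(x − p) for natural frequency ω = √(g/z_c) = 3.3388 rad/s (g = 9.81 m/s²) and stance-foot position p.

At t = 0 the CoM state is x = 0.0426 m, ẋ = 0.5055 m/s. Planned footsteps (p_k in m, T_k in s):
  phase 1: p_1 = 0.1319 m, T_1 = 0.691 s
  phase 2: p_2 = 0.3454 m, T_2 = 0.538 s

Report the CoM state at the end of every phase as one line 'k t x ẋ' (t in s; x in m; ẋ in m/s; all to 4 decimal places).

phase 1: p=0.1319, T=0.691, ωT=2.307111, cosh=5.072454, sinh=4.972906; start (x,ẋ)=(0.042600, 0.505500) → end (x,ẋ)=(0.431836, 1.081430)
phase 2: p=0.3454, T=0.538, ωT=1.796274, cosh=3.096533, sinh=2.930617; start (x,ẋ)=(0.431836, 1.081430) → end (x,ẋ)=(1.562273, 4.194439)

1 0.6910 0.4318 1.0814
2 1.2290 1.5623 4.1944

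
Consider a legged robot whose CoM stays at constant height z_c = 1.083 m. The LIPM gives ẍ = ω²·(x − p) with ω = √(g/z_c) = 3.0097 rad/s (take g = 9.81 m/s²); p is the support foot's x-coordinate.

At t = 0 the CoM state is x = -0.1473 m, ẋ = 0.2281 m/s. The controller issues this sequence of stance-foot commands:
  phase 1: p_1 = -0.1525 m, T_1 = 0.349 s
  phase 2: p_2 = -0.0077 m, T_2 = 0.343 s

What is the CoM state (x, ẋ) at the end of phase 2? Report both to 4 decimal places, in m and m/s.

phase 1: p=-0.1525, T=0.349, ωT=1.050385, cosh=1.604278, sinh=1.254475; start (x,ẋ)=(-0.147300, 0.228100) → end (x,ẋ)=(-0.049083, 0.385569)
phase 2: p=-0.0077, T=0.343, ωT=1.032327, cosh=1.581884, sinh=1.225707; start (x,ẋ)=(-0.049083, 0.385569) → end (x,ẋ)=(0.083860, 0.457262)

x = 0.0839, ẋ = 0.4573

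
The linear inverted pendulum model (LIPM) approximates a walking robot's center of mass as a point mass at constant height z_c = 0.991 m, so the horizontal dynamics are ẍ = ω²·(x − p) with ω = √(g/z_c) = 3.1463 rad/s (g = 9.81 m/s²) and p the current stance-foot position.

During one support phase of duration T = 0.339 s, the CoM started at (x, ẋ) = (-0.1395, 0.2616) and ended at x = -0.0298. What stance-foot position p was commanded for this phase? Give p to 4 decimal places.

p = -0.1447

ωT = 3.1463·0.339 = 1.066596; cosh(ωT) = 1.624825, sinh(ωT) = 1.280647
x(T) = p + (x₀−p)·cosh(ωT) + (ẋ₀/ω)·sinh(ωT) ⇒ p·(1 − cosh) = x(T) − x₀·cosh − (ẋ₀/ω)·sinh
numerator   = -0.0298 − (-0.1395)·1.624825 − (0.2616/3.1463)·1.280647 = 0.090383
denominator = 1 − 1.624825 = -0.624825
p = 0.090383 / -0.624825 = -0.1447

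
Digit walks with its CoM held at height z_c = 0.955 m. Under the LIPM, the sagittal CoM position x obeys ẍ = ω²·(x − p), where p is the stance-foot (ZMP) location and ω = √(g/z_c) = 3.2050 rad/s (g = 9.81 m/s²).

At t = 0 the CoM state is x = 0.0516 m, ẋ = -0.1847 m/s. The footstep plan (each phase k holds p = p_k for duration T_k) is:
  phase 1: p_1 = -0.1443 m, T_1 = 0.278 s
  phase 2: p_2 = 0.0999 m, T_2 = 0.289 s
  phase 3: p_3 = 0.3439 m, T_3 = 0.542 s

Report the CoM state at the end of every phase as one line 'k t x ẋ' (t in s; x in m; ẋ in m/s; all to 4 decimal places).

phase 1: p=-0.1443, T=0.278, ωT=0.890990, cosh=1.423896, sinh=1.013646; start (x,ẋ)=(0.051600, -0.184700) → end (x,ẋ)=(0.076226, 0.373434)
phase 2: p=0.0999, T=0.289, ωT=0.926245, cosh=1.460524, sinh=1.064486; start (x,ẋ)=(0.076226, 0.373434) → end (x,ẋ)=(0.189353, 0.464641)
phase 3: p=0.3439, T=0.542, ωT=1.737110, cosh=2.928465, sinh=2.752437; start (x,ẋ)=(0.189353, 0.464641) → end (x,ẋ)=(0.290346, -0.002658)

1 0.2780 0.0762 0.3734
2 0.5670 0.1894 0.4646
3 1.1090 0.2903 -0.0027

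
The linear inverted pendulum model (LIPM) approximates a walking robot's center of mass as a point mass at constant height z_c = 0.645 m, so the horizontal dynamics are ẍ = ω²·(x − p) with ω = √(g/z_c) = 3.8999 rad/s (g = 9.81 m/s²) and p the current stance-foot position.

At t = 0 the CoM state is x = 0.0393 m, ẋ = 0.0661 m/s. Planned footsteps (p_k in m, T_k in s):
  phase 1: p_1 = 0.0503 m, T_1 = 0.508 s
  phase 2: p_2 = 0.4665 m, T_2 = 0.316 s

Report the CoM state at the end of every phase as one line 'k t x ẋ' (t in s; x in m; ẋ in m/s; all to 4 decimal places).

phase 1: p=0.0503, T=0.508, ωT=1.981149, cosh=3.694491, sinh=3.556580; start (x,ẋ)=(0.039300, 0.066100) → end (x,ẋ)=(0.069942, 0.091632)
phase 2: p=0.4665, T=0.316, ωT=1.232368, cosh=1.860472, sinh=1.568870; start (x,ẋ)=(0.069942, 0.091632) → end (x,ẋ)=(-0.234423, -2.255838)

1 0.5080 0.0699 0.0916
2 0.8240 -0.2344 -2.2558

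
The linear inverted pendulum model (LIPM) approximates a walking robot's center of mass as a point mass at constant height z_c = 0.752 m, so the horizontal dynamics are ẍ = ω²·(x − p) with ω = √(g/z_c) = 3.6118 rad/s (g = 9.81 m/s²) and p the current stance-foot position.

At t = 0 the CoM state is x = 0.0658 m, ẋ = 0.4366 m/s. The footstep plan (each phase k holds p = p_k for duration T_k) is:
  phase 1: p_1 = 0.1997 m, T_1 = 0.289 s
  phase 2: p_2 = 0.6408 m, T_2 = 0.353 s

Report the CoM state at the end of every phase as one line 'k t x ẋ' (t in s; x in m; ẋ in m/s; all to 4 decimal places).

1 0.2890 0.1364 0.0952
2 0.6420 -0.2888 -2.8217

phase 1: p=0.1997, T=0.289, ωT=1.043810, cosh=1.596064, sinh=1.243953; start (x,ẋ)=(0.065800, 0.436600) → end (x,ẋ)=(0.136358, 0.095241)
phase 2: p=0.6408, T=0.353, ωT=1.274965, cosh=1.929009, sinh=1.649568; start (x,ẋ)=(0.136358, 0.095241) → end (x,ẋ)=(-0.288775, -2.821700)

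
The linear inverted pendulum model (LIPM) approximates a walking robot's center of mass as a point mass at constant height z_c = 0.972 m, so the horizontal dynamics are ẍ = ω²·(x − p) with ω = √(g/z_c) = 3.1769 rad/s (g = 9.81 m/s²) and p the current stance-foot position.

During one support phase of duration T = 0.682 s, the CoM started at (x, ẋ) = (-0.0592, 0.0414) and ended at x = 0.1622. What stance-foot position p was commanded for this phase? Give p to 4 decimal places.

p = -0.1075

ωT = 3.1769·0.682 = 2.166646; cosh(ωT) = 4.421759, sinh(ωT) = 4.307197
x(T) = p + (x₀−p)·cosh(ωT) + (ẋ₀/ω)·sinh(ωT) ⇒ p·(1 − cosh) = x(T) − x₀·cosh − (ẋ₀/ω)·sinh
numerator   = 0.1622 − (-0.0592)·4.421759 − (0.0414/3.1769)·4.307197 = 0.367839
denominator = 1 − 4.421759 = -3.421759
p = 0.367839 / -3.421759 = -0.1075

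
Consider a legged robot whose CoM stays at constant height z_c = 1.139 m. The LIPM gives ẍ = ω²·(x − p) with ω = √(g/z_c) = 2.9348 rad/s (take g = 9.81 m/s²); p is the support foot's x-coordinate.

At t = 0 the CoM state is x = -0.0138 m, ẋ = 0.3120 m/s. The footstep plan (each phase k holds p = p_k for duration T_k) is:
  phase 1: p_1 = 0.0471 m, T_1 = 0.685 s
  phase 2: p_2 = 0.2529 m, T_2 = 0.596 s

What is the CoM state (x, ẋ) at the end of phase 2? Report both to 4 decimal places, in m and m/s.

x = 0.6161, ẋ = 1.1823

phase 1: p=0.0471, T=0.685, ωT=2.010338, cosh=3.799892, sinh=3.665948; start (x,ẋ)=(-0.013800, 0.312000) → end (x,ẋ)=(0.205415, 0.530354)
phase 2: p=0.2529, T=0.596, ωT=1.749141, cosh=2.961792, sinh=2.787869; start (x,ẋ)=(0.205415, 0.530354) → end (x,ẋ)=(0.616062, 1.182286)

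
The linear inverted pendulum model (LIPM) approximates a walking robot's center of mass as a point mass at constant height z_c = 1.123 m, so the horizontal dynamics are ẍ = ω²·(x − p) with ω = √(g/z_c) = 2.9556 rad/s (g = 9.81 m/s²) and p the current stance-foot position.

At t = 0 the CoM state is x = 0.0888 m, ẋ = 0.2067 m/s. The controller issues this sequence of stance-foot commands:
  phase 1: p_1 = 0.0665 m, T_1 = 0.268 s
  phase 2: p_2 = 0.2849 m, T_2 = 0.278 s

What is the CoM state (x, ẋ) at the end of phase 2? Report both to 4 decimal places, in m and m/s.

x = 0.2154, ẋ = 0.1064

phase 1: p=0.0665, T=0.268, ωT=0.792101, cosh=1.330461, sinh=0.877569; start (x,ẋ)=(0.088800, 0.206700) → end (x,ẋ)=(0.157542, 0.332847)
phase 2: p=0.2849, T=0.278, ωT=0.821657, cosh=1.356984, sinh=0.917281; start (x,ẋ)=(0.157542, 0.332847) → end (x,ẋ)=(0.215378, 0.106386)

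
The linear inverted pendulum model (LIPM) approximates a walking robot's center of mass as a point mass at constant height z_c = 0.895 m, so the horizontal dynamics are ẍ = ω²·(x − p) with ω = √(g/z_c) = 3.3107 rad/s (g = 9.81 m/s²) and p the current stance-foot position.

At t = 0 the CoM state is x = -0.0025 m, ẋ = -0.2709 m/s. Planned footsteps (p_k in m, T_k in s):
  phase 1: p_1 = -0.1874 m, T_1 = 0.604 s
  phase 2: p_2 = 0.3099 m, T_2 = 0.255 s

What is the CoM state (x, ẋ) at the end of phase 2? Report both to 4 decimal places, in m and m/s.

phase 1: p=-0.1874, T=0.604, ωT=1.999663, cosh=3.760973, sinh=3.625592; start (x,ẋ)=(-0.002500, -0.270900) → end (x,ẋ)=(0.211338, 1.200553)
phase 2: p=0.3099, T=0.255, ωT=0.844229, cosh=1.378036, sinh=0.948147; start (x,ẋ)=(0.211338, 1.200553) → end (x,ẋ)=(0.517902, 1.345015)

x = 0.5179, ẋ = 1.3450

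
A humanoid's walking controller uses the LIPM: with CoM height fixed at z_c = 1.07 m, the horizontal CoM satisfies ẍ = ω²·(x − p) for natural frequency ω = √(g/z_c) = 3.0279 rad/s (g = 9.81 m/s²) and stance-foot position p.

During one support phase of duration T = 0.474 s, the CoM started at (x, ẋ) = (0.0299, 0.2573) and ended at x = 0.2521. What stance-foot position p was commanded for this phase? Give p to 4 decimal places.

p = -0.0143

ωT = 3.0279·0.474 = 1.435225; cosh(ωT) = 2.219325, sinh(ωT) = 1.981263
x(T) = p + (x₀−p)·cosh(ωT) + (ẋ₀/ω)·sinh(ωT) ⇒ p·(1 − cosh) = x(T) − x₀·cosh − (ẋ₀/ω)·sinh
numerator   = 0.2521 − (0.0299)·2.219325 − (0.2573/3.0279)·1.981263 = 0.017382
denominator = 1 − 2.219325 = -1.219325
p = 0.017382 / -1.219325 = -0.0143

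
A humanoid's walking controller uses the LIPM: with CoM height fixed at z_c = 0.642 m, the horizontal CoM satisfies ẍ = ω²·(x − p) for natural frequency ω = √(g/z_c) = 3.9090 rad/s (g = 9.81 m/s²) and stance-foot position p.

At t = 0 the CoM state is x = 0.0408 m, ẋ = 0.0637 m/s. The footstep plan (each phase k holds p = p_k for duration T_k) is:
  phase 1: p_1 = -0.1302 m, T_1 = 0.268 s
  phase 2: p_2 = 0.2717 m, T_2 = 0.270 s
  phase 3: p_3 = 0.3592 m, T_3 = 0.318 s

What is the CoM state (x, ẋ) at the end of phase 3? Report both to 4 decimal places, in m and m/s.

phase 1: p=-0.1302, T=0.268, ωT=1.047612, cosh=1.600805, sinh=1.250030; start (x,ẋ)=(0.040800, 0.063700) → end (x,ẋ)=(0.163908, 0.937540)
phase 2: p=0.2717, T=0.270, ωT=1.055430, cosh=1.610627, sinh=1.262584; start (x,ẋ)=(0.163908, 0.937540) → end (x,ẋ)=(0.400907, 0.978025)
phase 3: p=0.3592, T=0.318, ωT=1.243062, cosh=1.877355, sinh=1.588856; start (x,ẋ)=(0.400907, 0.978025) → end (x,ẋ)=(0.835028, 2.095136)

x = 0.8350, ẋ = 2.0951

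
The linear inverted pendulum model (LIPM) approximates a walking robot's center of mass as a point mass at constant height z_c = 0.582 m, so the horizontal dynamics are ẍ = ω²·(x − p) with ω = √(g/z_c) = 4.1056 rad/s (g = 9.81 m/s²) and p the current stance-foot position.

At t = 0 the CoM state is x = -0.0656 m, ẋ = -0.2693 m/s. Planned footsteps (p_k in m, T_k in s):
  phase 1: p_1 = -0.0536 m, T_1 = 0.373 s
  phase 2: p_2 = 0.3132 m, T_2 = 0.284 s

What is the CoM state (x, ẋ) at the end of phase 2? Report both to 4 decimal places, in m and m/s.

x = -0.9065, ẋ = -4.5530

phase 1: p=-0.0536, T=0.373, ωT=1.531389, cosh=2.420415, sinh=2.204180; start (x,ẋ)=(-0.065600, -0.269300) → end (x,ẋ)=(-0.227224, -0.760412)
phase 2: p=0.3132, T=0.284, ωT=1.165990, cosh=1.760357, sinh=1.448743; start (x,ẋ)=(-0.227224, -0.760412) → end (x,ẋ)=(-0.906466, -4.553018)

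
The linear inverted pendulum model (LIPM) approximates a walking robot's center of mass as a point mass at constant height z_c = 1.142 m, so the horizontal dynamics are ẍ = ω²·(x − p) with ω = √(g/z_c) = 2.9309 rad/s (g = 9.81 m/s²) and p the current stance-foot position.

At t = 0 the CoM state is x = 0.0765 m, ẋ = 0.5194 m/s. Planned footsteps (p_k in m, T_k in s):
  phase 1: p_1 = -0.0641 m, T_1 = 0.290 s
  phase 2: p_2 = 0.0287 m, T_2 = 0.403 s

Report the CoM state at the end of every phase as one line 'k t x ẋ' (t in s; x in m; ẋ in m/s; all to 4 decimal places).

phase 1: p=-0.0641, T=0.290, ωT=0.849961, cosh=1.383494, sinh=0.956062; start (x,ẋ)=(0.076500, 0.519400) → end (x,ẋ)=(0.299848, 1.112565)
phase 2: p=0.0287, T=0.403, ωT=1.181153, cosh=1.782526, sinh=1.475601; start (x,ẋ)=(0.299848, 1.112565) → end (x,ẋ)=(1.072164, 3.155848)

1 0.2900 0.2998 1.1126
2 0.6930 1.0722 3.1558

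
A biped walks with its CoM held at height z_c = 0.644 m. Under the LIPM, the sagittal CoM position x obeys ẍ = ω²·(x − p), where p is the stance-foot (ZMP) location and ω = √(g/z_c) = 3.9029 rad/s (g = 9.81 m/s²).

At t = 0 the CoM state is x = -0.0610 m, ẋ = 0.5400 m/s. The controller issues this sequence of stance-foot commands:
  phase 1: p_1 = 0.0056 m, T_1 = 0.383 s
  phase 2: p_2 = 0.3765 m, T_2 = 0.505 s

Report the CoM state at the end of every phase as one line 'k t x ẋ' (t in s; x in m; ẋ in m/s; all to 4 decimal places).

phase 1: p=0.0056, T=0.383, ωT=1.494811, cosh=2.341392, sinh=2.117101; start (x,ẋ)=(-0.061000, 0.540000) → end (x,ẋ)=(0.142583, 0.714047)
phase 2: p=0.3765, T=0.505, ωT=1.970965, cosh=3.658459, sinh=3.519137; start (x,ẋ)=(0.142583, 0.714047) → end (x,ẋ)=(0.164559, -0.600507)

1 0.3830 0.1426 0.7140
2 0.8880 0.1646 -0.6005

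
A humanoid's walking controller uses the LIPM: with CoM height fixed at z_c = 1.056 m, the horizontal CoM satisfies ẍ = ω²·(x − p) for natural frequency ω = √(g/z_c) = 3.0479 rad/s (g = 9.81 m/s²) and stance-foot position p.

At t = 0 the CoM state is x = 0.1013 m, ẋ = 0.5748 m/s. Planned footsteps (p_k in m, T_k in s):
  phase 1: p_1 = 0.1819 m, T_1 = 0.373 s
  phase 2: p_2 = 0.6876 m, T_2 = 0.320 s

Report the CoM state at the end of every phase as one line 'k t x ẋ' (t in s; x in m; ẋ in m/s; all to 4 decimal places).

1 0.3730 0.3070 0.6446
2 0.6930 0.3517 -0.3432

phase 1: p=0.1819, T=0.373, ωT=1.136867, cosh=1.718905, sinh=1.398082; start (x,ẋ)=(0.101300, 0.574800) → end (x,ẋ)=(0.307019, 0.644573)
phase 2: p=0.6876, T=0.320, ωT=0.975328, cosh=1.514553, sinh=1.137484; start (x,ẋ)=(0.307019, 0.644573) → end (x,ẋ)=(0.351746, -0.343212)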